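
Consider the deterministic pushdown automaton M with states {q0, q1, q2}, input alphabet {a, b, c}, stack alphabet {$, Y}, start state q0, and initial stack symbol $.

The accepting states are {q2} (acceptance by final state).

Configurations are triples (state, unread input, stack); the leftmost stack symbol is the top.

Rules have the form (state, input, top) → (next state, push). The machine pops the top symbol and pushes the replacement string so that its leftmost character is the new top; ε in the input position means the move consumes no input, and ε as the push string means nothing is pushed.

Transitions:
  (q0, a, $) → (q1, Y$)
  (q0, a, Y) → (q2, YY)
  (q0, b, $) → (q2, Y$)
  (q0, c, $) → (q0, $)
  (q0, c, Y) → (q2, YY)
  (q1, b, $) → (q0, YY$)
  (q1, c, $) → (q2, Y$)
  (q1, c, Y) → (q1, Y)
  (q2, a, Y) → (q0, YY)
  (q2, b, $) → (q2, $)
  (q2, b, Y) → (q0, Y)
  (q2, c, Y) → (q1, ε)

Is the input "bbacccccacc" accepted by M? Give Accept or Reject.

Reject

(q0, bbacccccacc, $)
  read b, top $: go to q2, push Y$ → (q2, bacccccacc, Y$)
  read b, top Y: go to q0, push Y → (q0, acccccacc, Y$)
  read a, top Y: go to q2, push YY → (q2, cccccacc, YY$)
  read c, top Y: go to q1, push ε → (q1, ccccacc, Y$)
  read c, top Y: go to q1, push Y → (q1, cccacc, Y$)
  read c, top Y: go to q1, push Y → (q1, ccacc, Y$)
  read c, top Y: go to q1, push Y → (q1, cacc, Y$)
  read c, top Y: go to q1, push Y → (q1, acc, Y$)
No transition applies at (q1, acc, Y$); input not fully consumed.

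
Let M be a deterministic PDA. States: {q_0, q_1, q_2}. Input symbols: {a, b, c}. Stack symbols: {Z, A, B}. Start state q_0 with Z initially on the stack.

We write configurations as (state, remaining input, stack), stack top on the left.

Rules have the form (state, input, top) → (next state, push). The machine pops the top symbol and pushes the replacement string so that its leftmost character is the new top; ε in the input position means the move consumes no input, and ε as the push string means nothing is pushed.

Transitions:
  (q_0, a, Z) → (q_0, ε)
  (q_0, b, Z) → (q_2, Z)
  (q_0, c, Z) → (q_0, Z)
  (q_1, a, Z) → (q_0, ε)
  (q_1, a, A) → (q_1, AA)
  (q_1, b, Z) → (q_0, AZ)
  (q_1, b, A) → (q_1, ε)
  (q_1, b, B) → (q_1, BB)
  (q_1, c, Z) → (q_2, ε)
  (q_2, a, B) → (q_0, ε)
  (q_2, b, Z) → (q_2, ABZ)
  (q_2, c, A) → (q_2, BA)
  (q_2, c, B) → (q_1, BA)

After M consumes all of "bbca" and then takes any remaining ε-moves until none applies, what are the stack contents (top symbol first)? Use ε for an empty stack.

ABZ

(q_0, bbca, Z) ⊢ (q_2, bca, Z) ⊢ (q_2, ca, ABZ) ⊢ (q_2, a, BABZ) ⊢ (q_0, ε, ABZ)
All input consumed in state q_0 with stack ABZ.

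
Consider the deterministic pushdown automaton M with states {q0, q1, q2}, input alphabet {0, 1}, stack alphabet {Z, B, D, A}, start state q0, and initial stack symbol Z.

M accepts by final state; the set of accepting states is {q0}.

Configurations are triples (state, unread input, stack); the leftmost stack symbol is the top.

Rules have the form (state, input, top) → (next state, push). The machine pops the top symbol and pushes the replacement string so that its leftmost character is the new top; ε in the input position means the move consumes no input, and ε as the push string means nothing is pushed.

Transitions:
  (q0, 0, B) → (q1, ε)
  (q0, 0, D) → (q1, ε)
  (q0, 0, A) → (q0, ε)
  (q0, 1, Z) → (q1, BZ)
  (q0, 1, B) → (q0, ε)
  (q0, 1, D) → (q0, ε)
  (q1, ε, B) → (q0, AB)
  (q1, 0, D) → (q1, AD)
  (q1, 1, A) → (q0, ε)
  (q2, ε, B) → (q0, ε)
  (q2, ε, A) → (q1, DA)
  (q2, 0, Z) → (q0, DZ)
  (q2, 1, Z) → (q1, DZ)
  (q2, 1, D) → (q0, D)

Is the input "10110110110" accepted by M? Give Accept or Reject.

Accept

(q0, 10110110110, Z) ⊢ (q1, 0110110110, BZ) ⊢ (q0, 0110110110, ABZ) ⊢ (q0, 110110110, BZ) ⊢ (q0, 10110110, Z) ⊢ (q1, 0110110, BZ) ⊢ (q0, 0110110, ABZ) ⊢ (q0, 110110, BZ) ⊢ (q0, 10110, Z) ⊢ (q1, 0110, BZ) ⊢ (q0, 0110, ABZ) ⊢ (q0, 110, BZ) ⊢ (q0, 10, Z) ⊢ (q1, 0, BZ) ⊢ (q0, 0, ABZ) ⊢ (q0, ε, BZ)
All input consumed; state q0 ∈ F.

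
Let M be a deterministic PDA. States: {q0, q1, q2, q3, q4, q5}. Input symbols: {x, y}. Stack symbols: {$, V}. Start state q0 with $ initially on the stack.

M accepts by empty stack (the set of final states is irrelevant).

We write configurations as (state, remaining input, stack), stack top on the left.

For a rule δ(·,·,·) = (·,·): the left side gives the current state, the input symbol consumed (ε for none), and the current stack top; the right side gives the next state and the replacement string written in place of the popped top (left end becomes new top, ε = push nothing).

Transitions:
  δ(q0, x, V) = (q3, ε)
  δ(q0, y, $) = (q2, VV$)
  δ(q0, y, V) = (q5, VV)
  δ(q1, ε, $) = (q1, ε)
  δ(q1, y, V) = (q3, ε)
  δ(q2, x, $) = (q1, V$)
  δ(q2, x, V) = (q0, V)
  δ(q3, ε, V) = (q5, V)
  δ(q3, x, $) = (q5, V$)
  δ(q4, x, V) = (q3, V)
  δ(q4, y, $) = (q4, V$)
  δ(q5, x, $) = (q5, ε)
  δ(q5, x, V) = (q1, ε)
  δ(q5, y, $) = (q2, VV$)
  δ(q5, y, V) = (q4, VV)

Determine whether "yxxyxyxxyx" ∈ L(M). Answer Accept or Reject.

(q0, yxxyxyxxyx, $)
  read y, top $: go to q2, push VV$ → (q2, xxyxyxxyx, VV$)
  read x, top V: go to q0, push V → (q0, xyxyxxyx, VV$)
  read x, top V: go to q3, push ε → (q3, yxyxxyx, V$)
  ε-move, top V: go to q5, push V → (q5, yxyxxyx, V$)
  read y, top V: go to q4, push VV → (q4, xyxxyx, VV$)
  read x, top V: go to q3, push V → (q3, yxxyx, VV$)
  ε-move, top V: go to q5, push V → (q5, yxxyx, VV$)
  read y, top V: go to q4, push VV → (q4, xxyx, VVV$)
  read x, top V: go to q3, push V → (q3, xyx, VVV$)
  ε-move, top V: go to q5, push V → (q5, xyx, VVV$)
  read x, top V: go to q1, push ε → (q1, yx, VV$)
  read y, top V: go to q3, push ε → (q3, x, V$)
  ε-move, top V: go to q5, push V → (q5, x, V$)
  read x, top V: go to q1, push ε → (q1, ε, $)
  ε-move, top $: go to q1, push ε → (q1, ε, ε)
All input consumed and the stack is empty.

Accept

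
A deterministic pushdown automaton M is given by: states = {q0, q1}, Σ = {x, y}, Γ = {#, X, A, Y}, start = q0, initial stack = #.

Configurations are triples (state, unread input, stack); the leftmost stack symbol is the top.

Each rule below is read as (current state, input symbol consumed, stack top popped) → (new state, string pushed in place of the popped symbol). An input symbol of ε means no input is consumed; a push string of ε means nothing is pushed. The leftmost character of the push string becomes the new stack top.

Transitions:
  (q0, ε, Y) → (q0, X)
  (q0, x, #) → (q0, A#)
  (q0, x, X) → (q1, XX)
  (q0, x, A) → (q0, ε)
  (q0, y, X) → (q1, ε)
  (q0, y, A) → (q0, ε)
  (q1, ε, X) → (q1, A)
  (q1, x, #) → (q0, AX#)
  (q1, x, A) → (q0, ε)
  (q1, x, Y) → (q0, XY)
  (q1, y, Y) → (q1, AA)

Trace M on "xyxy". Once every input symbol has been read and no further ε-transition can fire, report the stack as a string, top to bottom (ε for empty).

(q0, xyxy, #) ⊢ (q0, yxy, A#) ⊢ (q0, xy, #) ⊢ (q0, y, A#) ⊢ (q0, ε, #)
All input consumed in state q0 with stack #.

#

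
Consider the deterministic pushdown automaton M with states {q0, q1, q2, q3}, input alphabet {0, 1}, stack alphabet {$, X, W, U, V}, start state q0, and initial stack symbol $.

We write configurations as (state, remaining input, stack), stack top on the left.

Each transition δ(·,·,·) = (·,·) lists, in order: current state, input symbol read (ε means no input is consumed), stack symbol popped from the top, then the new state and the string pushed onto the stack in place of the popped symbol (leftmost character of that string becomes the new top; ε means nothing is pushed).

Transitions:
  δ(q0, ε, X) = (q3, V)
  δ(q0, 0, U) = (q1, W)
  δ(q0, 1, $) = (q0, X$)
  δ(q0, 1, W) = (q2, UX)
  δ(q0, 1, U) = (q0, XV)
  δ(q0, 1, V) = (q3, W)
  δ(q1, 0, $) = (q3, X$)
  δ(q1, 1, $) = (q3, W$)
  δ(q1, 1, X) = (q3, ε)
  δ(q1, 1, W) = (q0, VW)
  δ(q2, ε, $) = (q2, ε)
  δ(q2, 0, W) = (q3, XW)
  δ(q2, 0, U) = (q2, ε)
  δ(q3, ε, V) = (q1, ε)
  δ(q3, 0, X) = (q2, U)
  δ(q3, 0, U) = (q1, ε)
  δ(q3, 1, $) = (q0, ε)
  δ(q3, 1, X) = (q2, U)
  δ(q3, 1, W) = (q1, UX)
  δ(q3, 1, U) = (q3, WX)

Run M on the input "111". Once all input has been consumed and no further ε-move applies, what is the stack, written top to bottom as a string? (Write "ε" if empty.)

UX$

(q0, 111, $) ⊢ (q0, 11, X$) ⊢ (q3, 11, V$) ⊢ (q1, 11, $) ⊢ (q3, 1, W$) ⊢ (q1, ε, UX$)
All input consumed in state q1 with stack UX$.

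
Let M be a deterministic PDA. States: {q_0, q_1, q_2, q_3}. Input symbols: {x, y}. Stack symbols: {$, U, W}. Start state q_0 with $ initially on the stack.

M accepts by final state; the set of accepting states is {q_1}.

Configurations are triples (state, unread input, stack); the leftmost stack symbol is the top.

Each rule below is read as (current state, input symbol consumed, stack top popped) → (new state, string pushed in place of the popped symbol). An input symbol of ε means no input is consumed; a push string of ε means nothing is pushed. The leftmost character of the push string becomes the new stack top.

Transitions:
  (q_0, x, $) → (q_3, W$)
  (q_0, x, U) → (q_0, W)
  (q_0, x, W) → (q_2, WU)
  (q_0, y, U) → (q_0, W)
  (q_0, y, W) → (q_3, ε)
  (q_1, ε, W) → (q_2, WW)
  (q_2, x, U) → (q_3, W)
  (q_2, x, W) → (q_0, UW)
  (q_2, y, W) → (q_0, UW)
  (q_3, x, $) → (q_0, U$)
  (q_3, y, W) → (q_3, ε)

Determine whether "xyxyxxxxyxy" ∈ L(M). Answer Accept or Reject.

Reject

(q_0, xyxyxxxxyxy, $) ⊢ (q_3, yxyxxxxyxy, W$) ⊢ (q_3, xyxxxxyxy, $) ⊢ (q_0, yxxxxyxy, U$) ⊢ (q_0, xxxxyxy, W$) ⊢ (q_2, xxxyxy, WU$) ⊢ (q_0, xxyxy, UWU$) ⊢ (q_0, xyxy, WWU$) ⊢ (q_2, yxy, WUWU$) ⊢ (q_0, xy, UWUWU$) ⊢ (q_0, y, WWUWU$) ⊢ (q_3, ε, WUWU$)
All input consumed; state q_3 ∉ F and no further ε-move applies.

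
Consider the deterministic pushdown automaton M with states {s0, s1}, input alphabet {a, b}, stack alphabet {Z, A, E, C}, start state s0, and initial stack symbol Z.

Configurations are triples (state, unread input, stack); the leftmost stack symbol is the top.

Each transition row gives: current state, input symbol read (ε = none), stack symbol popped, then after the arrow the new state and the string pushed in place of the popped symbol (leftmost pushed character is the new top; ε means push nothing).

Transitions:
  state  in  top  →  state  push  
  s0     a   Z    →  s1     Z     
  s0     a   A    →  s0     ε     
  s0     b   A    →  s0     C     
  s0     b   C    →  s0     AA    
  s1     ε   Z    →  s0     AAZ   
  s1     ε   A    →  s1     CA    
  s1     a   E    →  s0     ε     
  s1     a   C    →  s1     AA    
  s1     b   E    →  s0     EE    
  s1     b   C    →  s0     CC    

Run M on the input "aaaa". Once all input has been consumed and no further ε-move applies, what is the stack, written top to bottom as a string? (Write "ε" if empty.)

AAZ

(s0, aaaa, Z)
  read a, top Z: go to s1, push Z → (s1, aaa, Z)
  ε-move, top Z: go to s0, push AAZ → (s0, aaa, AAZ)
  read a, top A: go to s0, push ε → (s0, aa, AZ)
  read a, top A: go to s0, push ε → (s0, a, Z)
  read a, top Z: go to s1, push Z → (s1, ε, Z)
  ε-move, top Z: go to s0, push AAZ → (s0, ε, AAZ)
All input consumed in state s0 with stack AAZ.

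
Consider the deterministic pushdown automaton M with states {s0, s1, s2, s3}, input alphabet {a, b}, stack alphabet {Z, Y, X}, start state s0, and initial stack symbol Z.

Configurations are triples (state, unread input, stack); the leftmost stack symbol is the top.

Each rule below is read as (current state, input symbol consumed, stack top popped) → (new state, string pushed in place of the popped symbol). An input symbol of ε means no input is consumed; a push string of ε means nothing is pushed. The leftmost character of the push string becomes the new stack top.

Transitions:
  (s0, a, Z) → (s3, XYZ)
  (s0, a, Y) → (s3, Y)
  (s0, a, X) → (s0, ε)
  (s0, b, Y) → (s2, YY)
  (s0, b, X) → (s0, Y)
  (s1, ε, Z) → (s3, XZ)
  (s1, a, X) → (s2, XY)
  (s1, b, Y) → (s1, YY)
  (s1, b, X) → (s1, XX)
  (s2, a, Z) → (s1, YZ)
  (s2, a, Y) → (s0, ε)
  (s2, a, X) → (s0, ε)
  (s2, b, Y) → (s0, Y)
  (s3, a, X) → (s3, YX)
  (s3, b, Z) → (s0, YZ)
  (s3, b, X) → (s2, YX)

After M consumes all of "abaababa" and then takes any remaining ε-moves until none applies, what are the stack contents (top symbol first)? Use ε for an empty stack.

(s0, abaababa, Z)
  read a, top Z: go to s3, push XYZ → (s3, baababa, XYZ)
  read b, top X: go to s2, push YX → (s2, aababa, YXYZ)
  read a, top Y: go to s0, push ε → (s0, ababa, XYZ)
  read a, top X: go to s0, push ε → (s0, baba, YZ)
  read b, top Y: go to s2, push YY → (s2, aba, YYZ)
  read a, top Y: go to s0, push ε → (s0, ba, YZ)
  read b, top Y: go to s2, push YY → (s2, a, YYZ)
  read a, top Y: go to s0, push ε → (s0, ε, YZ)
All input consumed in state s0 with stack YZ.

YZ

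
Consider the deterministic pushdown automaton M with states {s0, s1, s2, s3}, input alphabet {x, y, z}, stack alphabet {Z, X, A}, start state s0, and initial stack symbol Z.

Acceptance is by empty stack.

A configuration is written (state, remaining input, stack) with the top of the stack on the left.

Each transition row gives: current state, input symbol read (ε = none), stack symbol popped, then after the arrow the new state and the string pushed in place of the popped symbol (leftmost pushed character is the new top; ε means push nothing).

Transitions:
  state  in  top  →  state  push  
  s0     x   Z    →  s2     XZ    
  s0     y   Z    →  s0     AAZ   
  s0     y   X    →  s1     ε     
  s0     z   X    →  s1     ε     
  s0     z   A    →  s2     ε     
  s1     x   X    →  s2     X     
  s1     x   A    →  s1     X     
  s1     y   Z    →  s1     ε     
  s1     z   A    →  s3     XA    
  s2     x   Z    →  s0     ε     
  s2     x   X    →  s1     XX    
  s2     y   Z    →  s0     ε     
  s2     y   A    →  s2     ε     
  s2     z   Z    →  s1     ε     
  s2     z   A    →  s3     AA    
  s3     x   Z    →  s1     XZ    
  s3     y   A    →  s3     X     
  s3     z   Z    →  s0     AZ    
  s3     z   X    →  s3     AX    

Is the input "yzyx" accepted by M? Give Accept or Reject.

Accept

(s0, yzyx, Z)
  read y, top Z: go to s0, push AAZ → (s0, zyx, AAZ)
  read z, top A: go to s2, push ε → (s2, yx, AZ)
  read y, top A: go to s2, push ε → (s2, x, Z)
  read x, top Z: go to s0, push ε → (s0, ε, ε)
All input consumed and the stack is empty.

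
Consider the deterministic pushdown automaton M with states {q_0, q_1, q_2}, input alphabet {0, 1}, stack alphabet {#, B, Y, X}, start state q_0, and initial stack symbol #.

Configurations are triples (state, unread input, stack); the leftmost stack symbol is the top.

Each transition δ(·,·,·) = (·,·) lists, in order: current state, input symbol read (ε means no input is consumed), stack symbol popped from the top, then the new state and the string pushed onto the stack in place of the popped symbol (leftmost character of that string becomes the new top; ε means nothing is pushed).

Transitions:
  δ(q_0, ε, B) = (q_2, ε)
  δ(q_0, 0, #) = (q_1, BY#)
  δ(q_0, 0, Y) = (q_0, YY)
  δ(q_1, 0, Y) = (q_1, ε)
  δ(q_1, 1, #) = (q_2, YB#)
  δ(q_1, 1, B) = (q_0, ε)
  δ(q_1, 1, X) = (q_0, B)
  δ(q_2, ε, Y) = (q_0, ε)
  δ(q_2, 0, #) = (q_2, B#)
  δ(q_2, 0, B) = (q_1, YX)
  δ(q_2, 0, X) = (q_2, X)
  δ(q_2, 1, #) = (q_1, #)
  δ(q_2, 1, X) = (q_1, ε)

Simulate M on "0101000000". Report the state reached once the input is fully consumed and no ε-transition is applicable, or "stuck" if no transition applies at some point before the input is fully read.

stuck

(q_0, 0101000000, #)
  read 0, top #: go to q_1, push BY# → (q_1, 101000000, BY#)
  read 1, top B: go to q_0, push ε → (q_0, 01000000, Y#)
  read 0, top Y: go to q_0, push YY → (q_0, 1000000, YY#)
No transition for (q_0, 1, top Y); M blocks with input 1000000 remaining.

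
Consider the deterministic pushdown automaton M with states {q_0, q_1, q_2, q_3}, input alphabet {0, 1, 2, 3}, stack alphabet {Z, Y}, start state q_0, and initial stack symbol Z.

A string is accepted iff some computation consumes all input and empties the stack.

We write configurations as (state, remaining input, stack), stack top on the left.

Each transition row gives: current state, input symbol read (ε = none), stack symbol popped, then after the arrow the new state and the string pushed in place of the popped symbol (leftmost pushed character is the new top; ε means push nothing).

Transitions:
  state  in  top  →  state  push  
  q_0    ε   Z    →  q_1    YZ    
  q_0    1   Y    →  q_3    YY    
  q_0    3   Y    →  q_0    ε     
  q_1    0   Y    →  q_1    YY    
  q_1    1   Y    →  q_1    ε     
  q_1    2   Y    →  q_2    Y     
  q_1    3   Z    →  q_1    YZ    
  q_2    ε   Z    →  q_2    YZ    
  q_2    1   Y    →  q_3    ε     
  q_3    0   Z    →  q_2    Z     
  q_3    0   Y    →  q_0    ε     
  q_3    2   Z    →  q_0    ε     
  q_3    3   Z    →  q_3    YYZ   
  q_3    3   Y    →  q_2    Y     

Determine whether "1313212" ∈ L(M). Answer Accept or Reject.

Accept

(q_0, 1313212, Z)
  ε-move, top Z: go to q_1, push YZ → (q_1, 1313212, YZ)
  read 1, top Y: go to q_1, push ε → (q_1, 313212, Z)
  read 3, top Z: go to q_1, push YZ → (q_1, 13212, YZ)
  read 1, top Y: go to q_1, push ε → (q_1, 3212, Z)
  read 3, top Z: go to q_1, push YZ → (q_1, 212, YZ)
  read 2, top Y: go to q_2, push Y → (q_2, 12, YZ)
  read 1, top Y: go to q_3, push ε → (q_3, 2, Z)
  read 2, top Z: go to q_0, push ε → (q_0, ε, ε)
All input consumed and the stack is empty.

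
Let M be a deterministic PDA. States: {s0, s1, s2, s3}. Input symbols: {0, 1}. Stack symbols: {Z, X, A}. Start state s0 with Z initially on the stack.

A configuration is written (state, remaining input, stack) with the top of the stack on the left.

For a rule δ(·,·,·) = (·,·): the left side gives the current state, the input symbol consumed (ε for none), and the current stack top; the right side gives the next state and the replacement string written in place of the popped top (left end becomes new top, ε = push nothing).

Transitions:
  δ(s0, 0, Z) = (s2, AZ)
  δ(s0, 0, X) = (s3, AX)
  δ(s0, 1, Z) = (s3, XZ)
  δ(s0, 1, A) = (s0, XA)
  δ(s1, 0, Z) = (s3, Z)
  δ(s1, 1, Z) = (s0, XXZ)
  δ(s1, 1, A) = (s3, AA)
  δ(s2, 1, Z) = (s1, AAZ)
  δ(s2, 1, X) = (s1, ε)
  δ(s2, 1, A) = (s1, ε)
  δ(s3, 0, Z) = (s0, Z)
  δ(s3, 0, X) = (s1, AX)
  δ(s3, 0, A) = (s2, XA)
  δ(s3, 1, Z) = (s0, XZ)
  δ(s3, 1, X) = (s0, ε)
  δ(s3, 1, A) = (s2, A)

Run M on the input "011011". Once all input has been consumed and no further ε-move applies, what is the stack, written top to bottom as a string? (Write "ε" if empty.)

XXZ

(s0, 011011, Z)
  read 0, top Z: go to s2, push AZ → (s2, 11011, AZ)
  read 1, top A: go to s1, push ε → (s1, 1011, Z)
  read 1, top Z: go to s0, push XXZ → (s0, 011, XXZ)
  read 0, top X: go to s3, push AX → (s3, 11, AXXZ)
  read 1, top A: go to s2, push A → (s2, 1, AXXZ)
  read 1, top A: go to s1, push ε → (s1, ε, XXZ)
All input consumed in state s1 with stack XXZ.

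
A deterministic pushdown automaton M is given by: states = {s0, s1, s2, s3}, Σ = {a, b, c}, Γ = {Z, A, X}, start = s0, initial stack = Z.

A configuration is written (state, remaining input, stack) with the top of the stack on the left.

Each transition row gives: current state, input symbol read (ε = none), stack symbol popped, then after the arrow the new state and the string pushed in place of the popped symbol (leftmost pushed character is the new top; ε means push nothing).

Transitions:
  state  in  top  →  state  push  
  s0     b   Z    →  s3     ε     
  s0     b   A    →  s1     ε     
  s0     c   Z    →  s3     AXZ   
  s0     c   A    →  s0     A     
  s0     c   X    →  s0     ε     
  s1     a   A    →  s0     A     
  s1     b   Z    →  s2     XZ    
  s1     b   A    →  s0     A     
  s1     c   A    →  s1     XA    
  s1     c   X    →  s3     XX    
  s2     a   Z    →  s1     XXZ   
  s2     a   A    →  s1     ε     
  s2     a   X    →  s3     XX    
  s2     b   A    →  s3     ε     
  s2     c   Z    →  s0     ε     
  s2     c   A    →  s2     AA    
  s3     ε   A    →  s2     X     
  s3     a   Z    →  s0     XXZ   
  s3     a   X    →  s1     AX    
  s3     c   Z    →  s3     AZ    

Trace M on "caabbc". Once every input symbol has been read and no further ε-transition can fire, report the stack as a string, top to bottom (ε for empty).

XXXXZ

(s0, caabbc, Z) ⊢ (s3, aabbc, AXZ) ⊢ (s2, aabbc, XXZ) ⊢ (s3, abbc, XXXZ) ⊢ (s1, bbc, AXXXZ) ⊢ (s0, bc, AXXXZ) ⊢ (s1, c, XXXZ) ⊢ (s3, ε, XXXXZ)
All input consumed in state s3 with stack XXXXZ.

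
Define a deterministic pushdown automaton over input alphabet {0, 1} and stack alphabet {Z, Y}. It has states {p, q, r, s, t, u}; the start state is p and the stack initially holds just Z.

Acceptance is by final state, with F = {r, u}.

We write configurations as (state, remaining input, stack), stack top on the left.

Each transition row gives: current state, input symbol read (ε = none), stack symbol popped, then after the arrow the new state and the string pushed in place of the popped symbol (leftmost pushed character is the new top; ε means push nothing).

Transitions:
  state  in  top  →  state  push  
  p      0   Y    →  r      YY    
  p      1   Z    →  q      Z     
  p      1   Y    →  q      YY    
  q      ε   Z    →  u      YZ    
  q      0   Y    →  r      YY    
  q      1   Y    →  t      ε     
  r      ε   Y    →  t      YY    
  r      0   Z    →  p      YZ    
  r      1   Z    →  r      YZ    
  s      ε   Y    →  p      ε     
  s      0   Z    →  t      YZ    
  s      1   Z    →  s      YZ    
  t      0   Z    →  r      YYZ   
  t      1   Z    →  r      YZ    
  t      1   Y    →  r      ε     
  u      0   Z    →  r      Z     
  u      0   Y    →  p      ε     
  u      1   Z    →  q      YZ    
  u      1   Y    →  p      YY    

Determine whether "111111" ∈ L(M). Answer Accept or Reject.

Accept

(p, 111111, Z) ⊢ (q, 11111, Z) ⊢ (u, 11111, YZ) ⊢ (p, 1111, YYZ) ⊢ (q, 111, YYYZ) ⊢ (t, 11, YYZ) ⊢ (r, 1, YZ) ⊢ (t, 1, YYZ) ⊢ (r, ε, YZ)
All input consumed; state r ∈ F.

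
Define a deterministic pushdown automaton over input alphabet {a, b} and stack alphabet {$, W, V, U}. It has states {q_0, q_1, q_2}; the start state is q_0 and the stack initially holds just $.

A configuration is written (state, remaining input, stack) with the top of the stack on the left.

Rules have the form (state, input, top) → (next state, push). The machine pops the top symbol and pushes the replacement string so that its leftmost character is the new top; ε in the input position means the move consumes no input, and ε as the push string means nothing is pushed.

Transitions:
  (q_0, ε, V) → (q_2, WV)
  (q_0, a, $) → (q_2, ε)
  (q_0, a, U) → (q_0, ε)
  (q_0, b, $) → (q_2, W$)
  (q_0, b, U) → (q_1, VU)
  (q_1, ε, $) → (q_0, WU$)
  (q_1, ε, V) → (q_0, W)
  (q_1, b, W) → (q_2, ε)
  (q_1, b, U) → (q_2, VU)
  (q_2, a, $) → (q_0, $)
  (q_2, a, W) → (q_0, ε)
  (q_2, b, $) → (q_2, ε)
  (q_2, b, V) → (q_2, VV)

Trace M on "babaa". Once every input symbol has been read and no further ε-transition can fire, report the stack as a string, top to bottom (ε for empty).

ε

(q_0, babaa, $) ⊢ (q_2, abaa, W$) ⊢ (q_0, baa, $) ⊢ (q_2, aa, W$) ⊢ (q_0, a, $) ⊢ (q_2, ε, ε)
All input consumed in state q_2 with stack ε.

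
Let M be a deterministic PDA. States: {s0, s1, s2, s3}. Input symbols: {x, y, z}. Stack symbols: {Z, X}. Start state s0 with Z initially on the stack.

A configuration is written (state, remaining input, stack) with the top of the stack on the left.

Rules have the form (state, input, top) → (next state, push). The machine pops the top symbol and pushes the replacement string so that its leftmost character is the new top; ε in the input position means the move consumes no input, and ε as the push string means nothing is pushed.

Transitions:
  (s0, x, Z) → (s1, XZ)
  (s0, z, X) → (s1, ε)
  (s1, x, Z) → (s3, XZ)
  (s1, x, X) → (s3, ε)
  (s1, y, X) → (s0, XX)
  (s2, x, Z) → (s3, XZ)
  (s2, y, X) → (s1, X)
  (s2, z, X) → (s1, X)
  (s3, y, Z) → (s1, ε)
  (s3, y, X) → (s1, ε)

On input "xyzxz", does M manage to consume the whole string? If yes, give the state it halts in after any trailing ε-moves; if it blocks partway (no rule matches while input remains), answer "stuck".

(s0, xyzxz, Z)
  read x, top Z: go to s1, push XZ → (s1, yzxz, XZ)
  read y, top X: go to s0, push XX → (s0, zxz, XXZ)
  read z, top X: go to s1, push ε → (s1, xz, XZ)
  read x, top X: go to s3, push ε → (s3, z, Z)
No transition for (s3, z, top Z); M blocks with input z remaining.

stuck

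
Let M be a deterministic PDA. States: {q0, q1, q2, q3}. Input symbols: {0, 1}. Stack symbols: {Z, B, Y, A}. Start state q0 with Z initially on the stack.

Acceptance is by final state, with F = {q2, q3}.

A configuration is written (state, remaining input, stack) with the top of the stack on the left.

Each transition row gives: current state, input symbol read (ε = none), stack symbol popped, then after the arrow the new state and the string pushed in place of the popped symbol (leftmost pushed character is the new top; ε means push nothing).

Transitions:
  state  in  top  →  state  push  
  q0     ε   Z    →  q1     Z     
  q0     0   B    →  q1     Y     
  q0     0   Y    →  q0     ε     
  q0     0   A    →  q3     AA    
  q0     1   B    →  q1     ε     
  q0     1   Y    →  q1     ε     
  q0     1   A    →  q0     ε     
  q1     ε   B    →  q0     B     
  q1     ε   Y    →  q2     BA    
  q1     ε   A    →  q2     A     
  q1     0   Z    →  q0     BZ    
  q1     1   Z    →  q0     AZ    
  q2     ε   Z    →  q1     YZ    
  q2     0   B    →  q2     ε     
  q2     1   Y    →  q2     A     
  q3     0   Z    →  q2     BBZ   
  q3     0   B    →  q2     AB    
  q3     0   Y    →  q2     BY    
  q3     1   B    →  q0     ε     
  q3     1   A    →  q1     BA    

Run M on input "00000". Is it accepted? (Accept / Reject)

Reject

(q0, 00000, Z) ⊢ (q1, 00000, Z) ⊢ (q0, 0000, BZ) ⊢ (q1, 000, YZ) ⊢ (q2, 000, BAZ) ⊢ (q2, 00, AZ)
No transition applies at (q2, 00, AZ); input not fully consumed.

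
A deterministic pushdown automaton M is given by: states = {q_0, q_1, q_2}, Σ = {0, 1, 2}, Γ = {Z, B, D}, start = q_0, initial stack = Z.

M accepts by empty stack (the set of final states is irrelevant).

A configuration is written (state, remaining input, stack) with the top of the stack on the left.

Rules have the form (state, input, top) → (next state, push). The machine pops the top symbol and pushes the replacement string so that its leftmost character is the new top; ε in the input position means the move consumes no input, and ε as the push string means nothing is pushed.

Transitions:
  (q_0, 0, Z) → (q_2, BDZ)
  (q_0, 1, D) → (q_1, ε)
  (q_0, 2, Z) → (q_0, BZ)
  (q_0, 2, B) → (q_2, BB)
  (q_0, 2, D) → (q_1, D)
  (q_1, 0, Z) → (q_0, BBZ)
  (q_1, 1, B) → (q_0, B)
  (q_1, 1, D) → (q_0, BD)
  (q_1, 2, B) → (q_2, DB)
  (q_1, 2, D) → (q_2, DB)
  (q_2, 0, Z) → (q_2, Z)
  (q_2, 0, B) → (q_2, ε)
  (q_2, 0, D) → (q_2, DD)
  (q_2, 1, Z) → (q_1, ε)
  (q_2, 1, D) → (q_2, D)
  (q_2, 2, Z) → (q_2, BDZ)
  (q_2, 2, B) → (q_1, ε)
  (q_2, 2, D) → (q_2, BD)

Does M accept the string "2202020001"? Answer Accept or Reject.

(q_0, 2202020001, Z)
  read 2, top Z: go to q_0, push BZ → (q_0, 202020001, BZ)
  read 2, top B: go to q_2, push BB → (q_2, 02020001, BBZ)
  read 0, top B: go to q_2, push ε → (q_2, 2020001, BZ)
  read 2, top B: go to q_1, push ε → (q_1, 020001, Z)
  read 0, top Z: go to q_0, push BBZ → (q_0, 20001, BBZ)
  read 2, top B: go to q_2, push BB → (q_2, 0001, BBBZ)
  read 0, top B: go to q_2, push ε → (q_2, 001, BBZ)
  read 0, top B: go to q_2, push ε → (q_2, 01, BZ)
  read 0, top B: go to q_2, push ε → (q_2, 1, Z)
  read 1, top Z: go to q_1, push ε → (q_1, ε, ε)
All input consumed and the stack is empty.

Accept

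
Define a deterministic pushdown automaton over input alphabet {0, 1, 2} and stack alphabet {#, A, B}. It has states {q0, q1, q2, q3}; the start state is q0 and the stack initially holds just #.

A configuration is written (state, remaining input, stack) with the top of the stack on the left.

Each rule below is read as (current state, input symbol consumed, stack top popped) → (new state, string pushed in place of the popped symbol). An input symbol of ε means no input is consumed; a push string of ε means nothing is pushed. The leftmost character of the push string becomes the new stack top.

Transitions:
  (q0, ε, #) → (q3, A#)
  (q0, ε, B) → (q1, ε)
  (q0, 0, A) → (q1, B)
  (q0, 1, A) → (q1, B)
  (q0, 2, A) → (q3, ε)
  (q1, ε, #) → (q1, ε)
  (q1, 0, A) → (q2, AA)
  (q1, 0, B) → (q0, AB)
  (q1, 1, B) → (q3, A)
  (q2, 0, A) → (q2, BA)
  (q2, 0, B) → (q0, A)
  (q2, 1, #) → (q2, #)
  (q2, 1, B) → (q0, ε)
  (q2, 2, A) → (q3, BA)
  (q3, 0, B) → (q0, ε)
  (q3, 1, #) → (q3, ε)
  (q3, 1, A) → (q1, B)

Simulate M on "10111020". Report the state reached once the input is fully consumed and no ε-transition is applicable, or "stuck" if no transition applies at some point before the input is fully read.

(q0, 10111020, #)
  ε-move, top #: go to q3, push A# → (q3, 10111020, A#)
  read 1, top A: go to q1, push B → (q1, 0111020, B#)
  read 0, top B: go to q0, push AB → (q0, 111020, AB#)
  read 1, top A: go to q1, push B → (q1, 11020, BB#)
  read 1, top B: go to q3, push A → (q3, 1020, AB#)
  read 1, top A: go to q1, push B → (q1, 020, BB#)
  read 0, top B: go to q0, push AB → (q0, 20, ABB#)
  read 2, top A: go to q3, push ε → (q3, 0, BB#)
  read 0, top B: go to q0, push ε → (q0, ε, B#)
  ε-move, top B: go to q1, push ε → (q1, ε, #)
  ε-move, top #: go to q1, push ε → (q1, ε, ε)
All input consumed; M is in state q1.

q1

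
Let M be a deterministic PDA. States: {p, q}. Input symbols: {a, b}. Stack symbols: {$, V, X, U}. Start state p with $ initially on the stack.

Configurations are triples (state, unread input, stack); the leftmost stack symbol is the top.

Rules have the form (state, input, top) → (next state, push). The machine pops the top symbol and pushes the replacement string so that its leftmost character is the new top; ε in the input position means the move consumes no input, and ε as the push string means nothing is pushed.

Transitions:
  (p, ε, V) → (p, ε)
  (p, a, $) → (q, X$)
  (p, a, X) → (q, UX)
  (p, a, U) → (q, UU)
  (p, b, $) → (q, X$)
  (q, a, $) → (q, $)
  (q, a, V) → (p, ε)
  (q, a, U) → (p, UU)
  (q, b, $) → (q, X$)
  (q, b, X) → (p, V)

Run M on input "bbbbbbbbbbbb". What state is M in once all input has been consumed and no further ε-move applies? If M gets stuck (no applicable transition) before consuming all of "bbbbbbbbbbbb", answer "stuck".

p

(p, bbbbbbbbbbbb, $)
  read b, top $: go to q, push X$ → (q, bbbbbbbbbbb, X$)
  read b, top X: go to p, push V → (p, bbbbbbbbbb, V$)
  ε-move, top V: go to p, push ε → (p, bbbbbbbbbb, $)
  read b, top $: go to q, push X$ → (q, bbbbbbbbb, X$)
  read b, top X: go to p, push V → (p, bbbbbbbb, V$)
  ε-move, top V: go to p, push ε → (p, bbbbbbbb, $)
  read b, top $: go to q, push X$ → (q, bbbbbbb, X$)
  read b, top X: go to p, push V → (p, bbbbbb, V$)
  ε-move, top V: go to p, push ε → (p, bbbbbb, $)
  read b, top $: go to q, push X$ → (q, bbbbb, X$)
  read b, top X: go to p, push V → (p, bbbb, V$)
  ε-move, top V: go to p, push ε → (p, bbbb, $)
  read b, top $: go to q, push X$ → (q, bbb, X$)
  read b, top X: go to p, push V → (p, bb, V$)
  ε-move, top V: go to p, push ε → (p, bb, $)
  read b, top $: go to q, push X$ → (q, b, X$)
  read b, top X: go to p, push V → (p, ε, V$)
  ε-move, top V: go to p, push ε → (p, ε, $)
All input consumed; M is in state p.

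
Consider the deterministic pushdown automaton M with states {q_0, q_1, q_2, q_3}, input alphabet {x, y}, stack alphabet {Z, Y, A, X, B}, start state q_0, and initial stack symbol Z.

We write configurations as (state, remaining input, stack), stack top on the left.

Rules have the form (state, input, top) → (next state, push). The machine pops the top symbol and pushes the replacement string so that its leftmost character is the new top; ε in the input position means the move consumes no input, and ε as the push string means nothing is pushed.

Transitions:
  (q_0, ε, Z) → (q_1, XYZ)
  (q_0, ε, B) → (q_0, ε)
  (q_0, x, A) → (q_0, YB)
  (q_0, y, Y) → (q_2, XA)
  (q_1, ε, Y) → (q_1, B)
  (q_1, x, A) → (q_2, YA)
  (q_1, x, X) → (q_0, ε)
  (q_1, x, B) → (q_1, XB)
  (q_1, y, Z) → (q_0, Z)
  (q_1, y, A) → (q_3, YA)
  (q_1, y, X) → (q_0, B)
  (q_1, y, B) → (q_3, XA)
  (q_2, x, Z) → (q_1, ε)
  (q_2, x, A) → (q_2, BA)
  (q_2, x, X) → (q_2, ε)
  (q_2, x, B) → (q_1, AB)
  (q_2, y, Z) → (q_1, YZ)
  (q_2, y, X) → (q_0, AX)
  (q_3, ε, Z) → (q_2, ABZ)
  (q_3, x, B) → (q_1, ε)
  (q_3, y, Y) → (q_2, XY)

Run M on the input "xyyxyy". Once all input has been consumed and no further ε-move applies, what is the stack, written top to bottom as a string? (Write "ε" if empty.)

AXABXAZ

(q_0, xyyxyy, Z)
  ε-move, top Z: go to q_1, push XYZ → (q_1, xyyxyy, XYZ)
  read x, top X: go to q_0, push ε → (q_0, yyxyy, YZ)
  read y, top Y: go to q_2, push XA → (q_2, yxyy, XAZ)
  read y, top X: go to q_0, push AX → (q_0, xyy, AXAZ)
  read x, top A: go to q_0, push YB → (q_0, yy, YBXAZ)
  read y, top Y: go to q_2, push XA → (q_2, y, XABXAZ)
  read y, top X: go to q_0, push AX → (q_0, ε, AXABXAZ)
All input consumed in state q_0 with stack AXABXAZ.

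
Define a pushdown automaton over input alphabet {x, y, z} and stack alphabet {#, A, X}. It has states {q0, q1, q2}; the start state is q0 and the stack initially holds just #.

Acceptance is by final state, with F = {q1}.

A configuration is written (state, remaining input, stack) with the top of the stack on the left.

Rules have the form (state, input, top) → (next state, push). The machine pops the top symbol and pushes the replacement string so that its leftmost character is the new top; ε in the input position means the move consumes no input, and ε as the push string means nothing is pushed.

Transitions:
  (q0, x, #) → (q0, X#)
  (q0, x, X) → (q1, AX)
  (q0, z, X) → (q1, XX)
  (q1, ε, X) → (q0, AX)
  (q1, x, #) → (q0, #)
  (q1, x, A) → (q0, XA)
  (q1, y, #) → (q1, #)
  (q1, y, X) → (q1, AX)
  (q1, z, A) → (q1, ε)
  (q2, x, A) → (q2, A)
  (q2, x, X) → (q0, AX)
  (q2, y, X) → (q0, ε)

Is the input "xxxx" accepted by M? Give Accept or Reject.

Accept

One accepting computation: (q0, xxxx, #) ⊢ (q0, xxx, X#) ⊢ (q1, xx, AX#) ⊢ (q0, x, XAX#) ⊢ (q1, ε, AXAX#)
All input consumed and state q1 ∈ F.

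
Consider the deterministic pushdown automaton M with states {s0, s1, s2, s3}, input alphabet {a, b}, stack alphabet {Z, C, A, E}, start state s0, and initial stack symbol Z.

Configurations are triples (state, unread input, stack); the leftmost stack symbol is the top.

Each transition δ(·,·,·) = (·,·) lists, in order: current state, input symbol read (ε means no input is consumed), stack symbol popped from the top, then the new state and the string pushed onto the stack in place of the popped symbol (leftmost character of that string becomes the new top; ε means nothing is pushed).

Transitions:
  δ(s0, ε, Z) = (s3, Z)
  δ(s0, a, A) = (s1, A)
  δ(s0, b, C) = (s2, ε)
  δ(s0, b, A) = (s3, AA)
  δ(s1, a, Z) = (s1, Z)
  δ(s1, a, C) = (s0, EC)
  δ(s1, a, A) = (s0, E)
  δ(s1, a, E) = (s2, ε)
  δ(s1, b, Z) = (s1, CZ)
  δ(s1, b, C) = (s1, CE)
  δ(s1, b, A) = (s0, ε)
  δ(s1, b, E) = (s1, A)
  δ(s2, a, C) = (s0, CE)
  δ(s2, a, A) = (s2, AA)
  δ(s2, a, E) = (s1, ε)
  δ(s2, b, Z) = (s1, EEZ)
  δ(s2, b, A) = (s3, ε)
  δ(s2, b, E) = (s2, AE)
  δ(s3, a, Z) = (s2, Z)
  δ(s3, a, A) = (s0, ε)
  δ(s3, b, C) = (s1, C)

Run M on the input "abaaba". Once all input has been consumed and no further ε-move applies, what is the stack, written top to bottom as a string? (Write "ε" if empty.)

(s0, abaaba, Z)
  ε-move, top Z: go to s3, push Z → (s3, abaaba, Z)
  read a, top Z: go to s2, push Z → (s2, baaba, Z)
  read b, top Z: go to s1, push EEZ → (s1, aaba, EEZ)
  read a, top E: go to s2, push ε → (s2, aba, EZ)
  read a, top E: go to s1, push ε → (s1, ba, Z)
  read b, top Z: go to s1, push CZ → (s1, a, CZ)
  read a, top C: go to s0, push EC → (s0, ε, ECZ)
All input consumed in state s0 with stack ECZ.

ECZ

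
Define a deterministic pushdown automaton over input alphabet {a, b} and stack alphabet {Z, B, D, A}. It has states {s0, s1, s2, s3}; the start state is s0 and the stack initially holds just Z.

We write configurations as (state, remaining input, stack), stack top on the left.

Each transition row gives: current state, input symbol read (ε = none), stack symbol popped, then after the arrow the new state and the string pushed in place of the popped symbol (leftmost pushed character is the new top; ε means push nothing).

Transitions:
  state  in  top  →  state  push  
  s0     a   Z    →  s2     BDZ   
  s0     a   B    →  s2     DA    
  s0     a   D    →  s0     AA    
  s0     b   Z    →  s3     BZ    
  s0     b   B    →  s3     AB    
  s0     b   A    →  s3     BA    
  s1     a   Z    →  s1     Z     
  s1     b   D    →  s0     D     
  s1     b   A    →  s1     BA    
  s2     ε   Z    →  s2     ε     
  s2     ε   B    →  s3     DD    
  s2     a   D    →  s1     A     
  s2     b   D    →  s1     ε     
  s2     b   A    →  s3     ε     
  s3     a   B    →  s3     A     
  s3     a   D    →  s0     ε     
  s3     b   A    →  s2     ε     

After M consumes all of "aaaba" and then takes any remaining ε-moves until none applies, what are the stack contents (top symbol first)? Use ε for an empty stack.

AAADZ

(s0, aaaba, Z)
  read a, top Z: go to s2, push BDZ → (s2, aaba, BDZ)
  ε-move, top B: go to s3, push DD → (s3, aaba, DDDZ)
  read a, top D: go to s0, push ε → (s0, aba, DDZ)
  read a, top D: go to s0, push AA → (s0, ba, AADZ)
  read b, top A: go to s3, push BA → (s3, a, BAADZ)
  read a, top B: go to s3, push A → (s3, ε, AAADZ)
All input consumed in state s3 with stack AAADZ.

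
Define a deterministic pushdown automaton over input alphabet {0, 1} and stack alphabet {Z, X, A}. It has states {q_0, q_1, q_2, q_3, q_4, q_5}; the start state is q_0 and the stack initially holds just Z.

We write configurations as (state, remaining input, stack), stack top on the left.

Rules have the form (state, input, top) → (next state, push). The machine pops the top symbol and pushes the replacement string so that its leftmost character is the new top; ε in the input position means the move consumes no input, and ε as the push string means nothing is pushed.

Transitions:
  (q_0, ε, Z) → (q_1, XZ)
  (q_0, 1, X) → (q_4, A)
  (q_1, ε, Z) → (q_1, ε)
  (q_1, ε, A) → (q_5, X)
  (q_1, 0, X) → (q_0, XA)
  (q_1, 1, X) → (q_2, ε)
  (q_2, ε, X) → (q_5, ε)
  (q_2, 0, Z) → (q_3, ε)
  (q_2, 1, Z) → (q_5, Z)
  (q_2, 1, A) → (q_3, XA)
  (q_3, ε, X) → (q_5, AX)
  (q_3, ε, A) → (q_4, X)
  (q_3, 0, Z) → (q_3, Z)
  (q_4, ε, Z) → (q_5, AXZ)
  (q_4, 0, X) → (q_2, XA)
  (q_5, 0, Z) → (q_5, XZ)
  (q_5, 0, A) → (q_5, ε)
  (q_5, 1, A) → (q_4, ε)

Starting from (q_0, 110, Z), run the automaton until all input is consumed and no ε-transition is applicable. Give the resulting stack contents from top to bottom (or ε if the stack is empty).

(q_0, 110, Z)
  ε-move, top Z: go to q_1, push XZ → (q_1, 110, XZ)
  read 1, top X: go to q_2, push ε → (q_2, 10, Z)
  read 1, top Z: go to q_5, push Z → (q_5, 0, Z)
  read 0, top Z: go to q_5, push XZ → (q_5, ε, XZ)
All input consumed in state q_5 with stack XZ.

XZ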